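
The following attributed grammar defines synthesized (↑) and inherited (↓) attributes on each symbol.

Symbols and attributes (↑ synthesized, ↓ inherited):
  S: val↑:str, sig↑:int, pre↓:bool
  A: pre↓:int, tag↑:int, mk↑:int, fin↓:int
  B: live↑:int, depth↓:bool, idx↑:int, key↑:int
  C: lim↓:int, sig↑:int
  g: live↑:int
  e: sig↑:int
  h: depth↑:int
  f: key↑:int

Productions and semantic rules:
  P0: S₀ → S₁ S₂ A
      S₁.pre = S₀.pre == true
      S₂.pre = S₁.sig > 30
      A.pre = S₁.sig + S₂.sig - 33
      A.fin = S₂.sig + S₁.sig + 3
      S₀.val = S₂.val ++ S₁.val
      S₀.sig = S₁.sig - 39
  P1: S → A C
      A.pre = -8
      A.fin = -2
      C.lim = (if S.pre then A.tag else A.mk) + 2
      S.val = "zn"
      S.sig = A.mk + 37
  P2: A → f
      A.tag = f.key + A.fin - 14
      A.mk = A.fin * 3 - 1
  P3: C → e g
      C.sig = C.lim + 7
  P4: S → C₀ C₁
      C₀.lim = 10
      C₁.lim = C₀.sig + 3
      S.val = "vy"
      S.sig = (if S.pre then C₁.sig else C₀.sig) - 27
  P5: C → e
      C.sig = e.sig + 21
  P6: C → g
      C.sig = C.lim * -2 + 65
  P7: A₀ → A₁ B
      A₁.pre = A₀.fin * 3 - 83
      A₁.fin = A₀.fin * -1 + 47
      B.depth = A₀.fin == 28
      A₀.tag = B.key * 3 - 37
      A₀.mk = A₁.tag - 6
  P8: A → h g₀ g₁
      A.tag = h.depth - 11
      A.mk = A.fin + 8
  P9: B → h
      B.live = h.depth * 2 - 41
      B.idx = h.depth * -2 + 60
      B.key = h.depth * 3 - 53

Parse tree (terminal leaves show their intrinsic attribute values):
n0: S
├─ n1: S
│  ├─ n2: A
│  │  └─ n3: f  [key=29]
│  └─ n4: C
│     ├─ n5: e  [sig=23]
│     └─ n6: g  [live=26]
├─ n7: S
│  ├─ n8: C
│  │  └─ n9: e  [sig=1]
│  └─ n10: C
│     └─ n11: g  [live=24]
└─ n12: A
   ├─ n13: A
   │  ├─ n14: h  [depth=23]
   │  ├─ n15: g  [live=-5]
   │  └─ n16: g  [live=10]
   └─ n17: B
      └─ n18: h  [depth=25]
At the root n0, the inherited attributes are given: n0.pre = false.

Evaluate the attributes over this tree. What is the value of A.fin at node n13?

19

1. n0.pre = false  [given at root]
2. n1.pre = false  [S₀.pre == true]
3. n2.pre = -8  [-8]
4. n2.fin = -2  [-2]
5. n3.key = 29  [terminal]
6. n2.tag = 13  [f.key + A.fin - 14]
7. n2.mk = -7  [A.fin * 3 - 1]
8. n4.lim = -5  [(if S.pre then A.tag else A.mk) + 2]
9. n5.sig = 23  [terminal]
10. n6.live = 26  [terminal]
11. n4.sig = 2  [C.lim + 7]
12. n1.val = "zn"  ["zn"]
13. n1.sig = 30  [A.mk + 37]
14. n7.pre = false  [S₁.sig > 30]
15. n8.lim = 10  [10]
16. n9.sig = 1  [terminal]
17. n8.sig = 22  [e.sig + 21]
18. n10.lim = 25  [C₀.sig + 3]
19. n11.live = 24  [terminal]
20. n10.sig = 15  [C.lim * -2 + 65]
21. n7.val = "vy"  ["vy"]
22. n7.sig = -5  [(if S.pre then C₁.sig else C₀.sig) - 27]
23. n12.pre = -8  [S₁.sig + S₂.sig - 33]
24. n12.fin = 28  [S₂.sig + S₁.sig + 3]
25. n13.pre = 1  [A₀.fin * 3 - 83]
26. n13.fin = 19  [A₀.fin * -1 + 47]
27. n14.depth = 23  [terminal]
28. n15.live = -5  [terminal]
29. n16.live = 10  [terminal]
30. n13.tag = 12  [h.depth - 11]
31. n13.mk = 27  [A.fin + 8]
32. n17.depth = true  [A₀.fin == 28]
33. n18.depth = 25  [terminal]
34. n17.live = 9  [h.depth * 2 - 41]
35. n17.idx = 10  [h.depth * -2 + 60]
36. n17.key = 22  [h.depth * 3 - 53]
37. n12.tag = 29  [B.key * 3 - 37]
38. n12.mk = 6  [A₁.tag - 6]
39. n0.val = "vyzn"  [S₂.val ++ S₁.val]
40. n0.sig = -9  [S₁.sig - 39]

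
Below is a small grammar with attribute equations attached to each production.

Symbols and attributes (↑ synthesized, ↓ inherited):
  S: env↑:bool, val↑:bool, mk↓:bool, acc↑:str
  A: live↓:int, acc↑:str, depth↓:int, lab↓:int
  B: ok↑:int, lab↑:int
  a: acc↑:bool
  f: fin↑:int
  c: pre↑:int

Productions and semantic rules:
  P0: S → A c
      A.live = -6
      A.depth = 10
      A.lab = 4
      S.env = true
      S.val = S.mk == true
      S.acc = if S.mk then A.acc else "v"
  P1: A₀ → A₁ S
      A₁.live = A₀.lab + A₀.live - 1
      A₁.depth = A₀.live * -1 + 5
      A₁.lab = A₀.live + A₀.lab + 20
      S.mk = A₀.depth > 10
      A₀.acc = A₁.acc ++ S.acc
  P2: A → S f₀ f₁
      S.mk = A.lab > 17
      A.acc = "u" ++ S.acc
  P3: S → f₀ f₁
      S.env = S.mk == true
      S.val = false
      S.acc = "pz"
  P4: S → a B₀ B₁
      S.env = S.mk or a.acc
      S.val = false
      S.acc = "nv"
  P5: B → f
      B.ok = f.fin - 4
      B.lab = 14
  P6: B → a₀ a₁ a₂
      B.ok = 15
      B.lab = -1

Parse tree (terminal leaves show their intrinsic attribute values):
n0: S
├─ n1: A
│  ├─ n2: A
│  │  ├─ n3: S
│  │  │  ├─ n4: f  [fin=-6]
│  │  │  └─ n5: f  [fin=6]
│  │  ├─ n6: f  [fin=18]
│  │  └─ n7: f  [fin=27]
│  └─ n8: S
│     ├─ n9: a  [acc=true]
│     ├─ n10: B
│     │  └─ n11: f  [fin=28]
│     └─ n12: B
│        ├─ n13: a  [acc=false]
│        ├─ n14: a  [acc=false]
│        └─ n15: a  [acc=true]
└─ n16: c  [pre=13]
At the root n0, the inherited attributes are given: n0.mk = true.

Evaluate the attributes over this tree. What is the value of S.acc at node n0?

1. n0.mk = true  [given at root]
2. n1.live = -6  [-6]
3. n1.depth = 10  [10]
4. n1.lab = 4  [4]
5. n2.live = -3  [A₀.lab + A₀.live - 1]
6. n2.depth = 11  [A₀.live * -1 + 5]
7. n2.lab = 18  [A₀.live + A₀.lab + 20]
8. n3.mk = true  [A.lab > 17]
9. n4.fin = -6  [terminal]
10. n5.fin = 6  [terminal]
11. n3.env = true  [S.mk == true]
12. n3.val = false  [false]
13. n3.acc = "pz"  ["pz"]
14. n6.fin = 18  [terminal]
15. n7.fin = 27  [terminal]
16. n2.acc = "upz"  ["u" ++ S.acc]
17. n8.mk = false  [A₀.depth > 10]
18. n9.acc = true  [terminal]
19. n11.fin = 28  [terminal]
20. n10.ok = 24  [f.fin - 4]
21. n10.lab = 14  [14]
22. n13.acc = false  [terminal]
23. n14.acc = false  [terminal]
24. n15.acc = true  [terminal]
25. n12.ok = 15  [15]
26. n12.lab = -1  [-1]
27. n8.env = true  [S.mk or a.acc]
28. n8.val = false  [false]
29. n8.acc = "nv"  ["nv"]
30. n1.acc = "upznv"  [A₁.acc ++ S.acc]
31. n16.pre = 13  [terminal]
32. n0.env = true  [true]
33. n0.val = true  [S.mk == true]
34. n0.acc = "upznv"  [if S.mk then A.acc else "v"]

"upznv"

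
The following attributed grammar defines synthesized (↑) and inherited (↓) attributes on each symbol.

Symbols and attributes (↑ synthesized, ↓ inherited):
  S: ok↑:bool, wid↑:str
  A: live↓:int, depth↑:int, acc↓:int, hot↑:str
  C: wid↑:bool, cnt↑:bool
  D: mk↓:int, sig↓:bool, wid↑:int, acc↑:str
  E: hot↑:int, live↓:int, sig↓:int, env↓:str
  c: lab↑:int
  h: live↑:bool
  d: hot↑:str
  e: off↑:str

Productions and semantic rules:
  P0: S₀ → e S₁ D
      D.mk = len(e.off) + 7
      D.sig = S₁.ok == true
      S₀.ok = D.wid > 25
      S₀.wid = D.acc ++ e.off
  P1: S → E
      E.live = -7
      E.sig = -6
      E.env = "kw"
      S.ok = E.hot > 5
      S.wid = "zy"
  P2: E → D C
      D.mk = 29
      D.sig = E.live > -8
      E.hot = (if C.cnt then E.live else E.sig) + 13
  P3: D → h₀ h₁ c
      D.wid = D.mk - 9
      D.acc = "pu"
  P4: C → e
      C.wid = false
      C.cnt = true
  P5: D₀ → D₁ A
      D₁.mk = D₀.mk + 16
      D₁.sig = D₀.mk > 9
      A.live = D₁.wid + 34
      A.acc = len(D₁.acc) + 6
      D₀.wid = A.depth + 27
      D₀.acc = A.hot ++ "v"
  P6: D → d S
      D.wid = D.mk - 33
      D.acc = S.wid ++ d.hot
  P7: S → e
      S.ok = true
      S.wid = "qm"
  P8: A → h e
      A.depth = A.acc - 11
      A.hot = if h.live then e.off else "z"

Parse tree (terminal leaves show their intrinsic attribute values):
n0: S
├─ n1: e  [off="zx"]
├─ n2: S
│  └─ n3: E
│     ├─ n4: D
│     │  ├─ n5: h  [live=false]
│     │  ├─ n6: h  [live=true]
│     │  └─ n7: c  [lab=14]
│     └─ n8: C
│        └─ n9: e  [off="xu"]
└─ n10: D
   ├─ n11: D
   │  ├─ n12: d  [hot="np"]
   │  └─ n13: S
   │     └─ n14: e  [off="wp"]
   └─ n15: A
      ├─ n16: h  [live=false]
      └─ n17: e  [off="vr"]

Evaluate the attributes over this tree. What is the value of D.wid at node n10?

1. n1.off = "zx"  [terminal]
2. n3.live = -7  [-7]
3. n3.sig = -6  [-6]
4. n3.env = "kw"  ["kw"]
5. n4.mk = 29  [29]
6. n4.sig = true  [E.live > -8]
7. n5.live = false  [terminal]
8. n6.live = true  [terminal]
9. n7.lab = 14  [terminal]
10. n4.wid = 20  [D.mk - 9]
11. n4.acc = "pu"  ["pu"]
12. n9.off = "xu"  [terminal]
13. n8.wid = false  [false]
14. n8.cnt = true  [true]
15. n3.hot = 6  [(if C.cnt then E.live else E.sig) + 13]
16. n2.ok = true  [E.hot > 5]
17. n2.wid = "zy"  ["zy"]
18. n10.mk = 9  [len(e.off) + 7]
19. n10.sig = true  [S₁.ok == true]
20. n11.mk = 25  [D₀.mk + 16]
21. n11.sig = false  [D₀.mk > 9]
22. n12.hot = "np"  [terminal]
23. n14.off = "wp"  [terminal]
24. n13.ok = true  [true]
25. n13.wid = "qm"  ["qm"]
26. n11.wid = -8  [D.mk - 33]
27. n11.acc = "qmnp"  [S.wid ++ d.hot]
28. n15.live = 26  [D₁.wid + 34]
29. n15.acc = 10  [len(D₁.acc) + 6]
30. n16.live = false  [terminal]
31. n17.off = "vr"  [terminal]
32. n15.depth = -1  [A.acc - 11]
33. n15.hot = "z"  [if h.live then e.off else "z"]
34. n10.wid = 26  [A.depth + 27]
35. n10.acc = "zv"  [A.hot ++ "v"]
36. n0.ok = true  [D.wid > 25]
37. n0.wid = "zvzx"  [D.acc ++ e.off]

26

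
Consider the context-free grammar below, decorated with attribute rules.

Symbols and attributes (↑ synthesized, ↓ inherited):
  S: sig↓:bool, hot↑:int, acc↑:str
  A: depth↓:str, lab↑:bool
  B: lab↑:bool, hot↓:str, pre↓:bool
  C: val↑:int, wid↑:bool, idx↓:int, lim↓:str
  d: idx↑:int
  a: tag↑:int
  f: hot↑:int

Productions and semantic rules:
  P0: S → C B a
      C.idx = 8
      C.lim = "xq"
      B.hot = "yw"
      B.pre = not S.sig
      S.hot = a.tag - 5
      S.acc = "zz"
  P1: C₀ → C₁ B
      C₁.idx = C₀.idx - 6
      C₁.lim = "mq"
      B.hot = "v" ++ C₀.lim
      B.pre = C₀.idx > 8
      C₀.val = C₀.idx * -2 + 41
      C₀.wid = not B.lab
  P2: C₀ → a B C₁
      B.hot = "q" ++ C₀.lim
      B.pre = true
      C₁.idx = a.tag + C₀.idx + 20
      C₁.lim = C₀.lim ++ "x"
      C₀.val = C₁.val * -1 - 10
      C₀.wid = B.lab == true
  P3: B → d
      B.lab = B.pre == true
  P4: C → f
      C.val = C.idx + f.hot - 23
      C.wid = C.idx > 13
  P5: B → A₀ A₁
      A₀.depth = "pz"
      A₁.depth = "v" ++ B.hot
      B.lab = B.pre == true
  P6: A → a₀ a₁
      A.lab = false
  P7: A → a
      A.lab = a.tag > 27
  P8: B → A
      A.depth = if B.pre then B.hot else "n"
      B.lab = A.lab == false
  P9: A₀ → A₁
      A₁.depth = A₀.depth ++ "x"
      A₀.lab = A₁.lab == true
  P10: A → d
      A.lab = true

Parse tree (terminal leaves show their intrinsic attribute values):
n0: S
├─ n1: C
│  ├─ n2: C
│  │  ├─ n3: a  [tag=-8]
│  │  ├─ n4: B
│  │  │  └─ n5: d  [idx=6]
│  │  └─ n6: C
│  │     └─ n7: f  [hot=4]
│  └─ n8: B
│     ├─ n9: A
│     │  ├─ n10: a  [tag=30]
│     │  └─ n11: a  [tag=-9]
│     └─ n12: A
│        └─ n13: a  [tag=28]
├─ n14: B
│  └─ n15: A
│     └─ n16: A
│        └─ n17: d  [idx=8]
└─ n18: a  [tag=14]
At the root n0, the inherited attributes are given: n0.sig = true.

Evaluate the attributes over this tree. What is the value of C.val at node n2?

-5

1. n0.sig = true  [given at root]
2. n1.idx = 8  [8]
3. n1.lim = "xq"  ["xq"]
4. n2.idx = 2  [C₀.idx - 6]
5. n2.lim = "mq"  ["mq"]
6. n3.tag = -8  [terminal]
7. n4.hot = "qmq"  ["q" ++ C₀.lim]
8. n4.pre = true  [true]
9. n5.idx = 6  [terminal]
10. n4.lab = true  [B.pre == true]
11. n6.idx = 14  [a.tag + C₀.idx + 20]
12. n6.lim = "mqx"  [C₀.lim ++ "x"]
13. n7.hot = 4  [terminal]
14. n6.val = -5  [C.idx + f.hot - 23]
15. n6.wid = true  [C.idx > 13]
16. n2.val = -5  [C₁.val * -1 - 10]
17. n2.wid = true  [B.lab == true]
18. n8.hot = "vxq"  ["v" ++ C₀.lim]
19. n8.pre = false  [C₀.idx > 8]
20. n9.depth = "pz"  ["pz"]
21. n10.tag = 30  [terminal]
22. n11.tag = -9  [terminal]
23. n9.lab = false  [false]
24. n12.depth = "vvxq"  ["v" ++ B.hot]
25. n13.tag = 28  [terminal]
26. n12.lab = true  [a.tag > 27]
27. n8.lab = false  [B.pre == true]
28. n1.val = 25  [C₀.idx * -2 + 41]
29. n1.wid = true  [not B.lab]
30. n14.hot = "yw"  ["yw"]
31. n14.pre = false  [not S.sig]
32. n15.depth = "n"  [if B.pre then B.hot else "n"]
33. n16.depth = "nx"  [A₀.depth ++ "x"]
34. n17.idx = 8  [terminal]
35. n16.lab = true  [true]
36. n15.lab = true  [A₁.lab == true]
37. n14.lab = false  [A.lab == false]
38. n18.tag = 14  [terminal]
39. n0.hot = 9  [a.tag - 5]
40. n0.acc = "zz"  ["zz"]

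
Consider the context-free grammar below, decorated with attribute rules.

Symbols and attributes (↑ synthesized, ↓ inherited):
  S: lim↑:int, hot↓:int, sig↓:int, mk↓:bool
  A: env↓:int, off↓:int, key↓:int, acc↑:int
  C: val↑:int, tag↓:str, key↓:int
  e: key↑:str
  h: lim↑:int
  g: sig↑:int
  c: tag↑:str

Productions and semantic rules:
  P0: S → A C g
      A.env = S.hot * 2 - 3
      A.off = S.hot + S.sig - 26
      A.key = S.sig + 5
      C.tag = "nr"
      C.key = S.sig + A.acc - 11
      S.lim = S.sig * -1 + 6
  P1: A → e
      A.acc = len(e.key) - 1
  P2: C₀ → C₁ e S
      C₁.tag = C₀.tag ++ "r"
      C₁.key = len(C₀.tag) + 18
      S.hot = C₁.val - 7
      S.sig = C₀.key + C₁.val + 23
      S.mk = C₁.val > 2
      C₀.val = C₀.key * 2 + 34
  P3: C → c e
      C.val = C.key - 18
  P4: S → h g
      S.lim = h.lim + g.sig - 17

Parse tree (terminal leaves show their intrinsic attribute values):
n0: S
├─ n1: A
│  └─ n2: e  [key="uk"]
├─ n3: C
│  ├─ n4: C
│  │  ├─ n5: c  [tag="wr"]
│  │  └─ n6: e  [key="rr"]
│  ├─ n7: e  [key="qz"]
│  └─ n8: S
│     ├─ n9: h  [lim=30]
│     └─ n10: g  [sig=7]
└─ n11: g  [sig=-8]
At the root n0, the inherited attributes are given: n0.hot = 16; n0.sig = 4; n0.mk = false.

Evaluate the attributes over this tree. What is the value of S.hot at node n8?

-5

1. n0.hot = 16  [given at root]
2. n0.sig = 4  [given at root]
3. n0.mk = false  [given at root]
4. n1.env = 29  [S.hot * 2 - 3]
5. n1.off = -6  [S.hot + S.sig - 26]
6. n1.key = 9  [S.sig + 5]
7. n2.key = "uk"  [terminal]
8. n1.acc = 1  [len(e.key) - 1]
9. n3.tag = "nr"  ["nr"]
10. n3.key = -6  [S.sig + A.acc - 11]
11. n4.tag = "nrr"  [C₀.tag ++ "r"]
12. n4.key = 20  [len(C₀.tag) + 18]
13. n5.tag = "wr"  [terminal]
14. n6.key = "rr"  [terminal]
15. n4.val = 2  [C.key - 18]
16. n7.key = "qz"  [terminal]
17. n8.hot = -5  [C₁.val - 7]
18. n8.sig = 19  [C₀.key + C₁.val + 23]
19. n8.mk = false  [C₁.val > 2]
20. n9.lim = 30  [terminal]
21. n10.sig = 7  [terminal]
22. n8.lim = 20  [h.lim + g.sig - 17]
23. n3.val = 22  [C₀.key * 2 + 34]
24. n11.sig = -8  [terminal]
25. n0.lim = 2  [S.sig * -1 + 6]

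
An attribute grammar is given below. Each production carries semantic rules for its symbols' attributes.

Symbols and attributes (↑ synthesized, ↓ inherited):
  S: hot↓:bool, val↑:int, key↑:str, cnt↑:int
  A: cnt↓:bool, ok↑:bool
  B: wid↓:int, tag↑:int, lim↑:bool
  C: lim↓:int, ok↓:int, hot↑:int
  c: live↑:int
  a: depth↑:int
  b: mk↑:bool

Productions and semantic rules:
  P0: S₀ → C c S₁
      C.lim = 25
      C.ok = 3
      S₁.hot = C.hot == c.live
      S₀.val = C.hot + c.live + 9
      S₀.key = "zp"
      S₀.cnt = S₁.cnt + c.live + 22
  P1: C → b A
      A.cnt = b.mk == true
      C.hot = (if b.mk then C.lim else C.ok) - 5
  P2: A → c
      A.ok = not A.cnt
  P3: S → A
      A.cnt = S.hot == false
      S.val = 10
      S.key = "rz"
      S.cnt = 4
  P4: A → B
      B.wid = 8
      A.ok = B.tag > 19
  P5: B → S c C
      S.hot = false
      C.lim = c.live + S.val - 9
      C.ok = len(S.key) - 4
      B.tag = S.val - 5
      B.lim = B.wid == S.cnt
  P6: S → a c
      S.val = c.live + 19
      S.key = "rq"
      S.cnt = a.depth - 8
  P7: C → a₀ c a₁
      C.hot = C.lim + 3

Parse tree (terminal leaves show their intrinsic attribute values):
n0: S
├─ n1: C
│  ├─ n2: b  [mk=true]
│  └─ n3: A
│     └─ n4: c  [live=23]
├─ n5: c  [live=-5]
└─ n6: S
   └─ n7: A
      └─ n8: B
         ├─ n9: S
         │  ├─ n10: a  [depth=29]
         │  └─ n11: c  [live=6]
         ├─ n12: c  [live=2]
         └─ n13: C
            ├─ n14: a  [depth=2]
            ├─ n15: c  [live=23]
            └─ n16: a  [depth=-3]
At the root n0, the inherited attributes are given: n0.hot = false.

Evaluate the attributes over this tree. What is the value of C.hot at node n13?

1. n0.hot = false  [given at root]
2. n1.lim = 25  [25]
3. n1.ok = 3  [3]
4. n2.mk = true  [terminal]
5. n3.cnt = true  [b.mk == true]
6. n4.live = 23  [terminal]
7. n3.ok = false  [not A.cnt]
8. n1.hot = 20  [(if b.mk then C.lim else C.ok) - 5]
9. n5.live = -5  [terminal]
10. n6.hot = false  [C.hot == c.live]
11. n7.cnt = true  [S.hot == false]
12. n8.wid = 8  [8]
13. n9.hot = false  [false]
14. n10.depth = 29  [terminal]
15. n11.live = 6  [terminal]
16. n9.val = 25  [c.live + 19]
17. n9.key = "rq"  ["rq"]
18. n9.cnt = 21  [a.depth - 8]
19. n12.live = 2  [terminal]
20. n13.lim = 18  [c.live + S.val - 9]
21. n13.ok = -2  [len(S.key) - 4]
22. n14.depth = 2  [terminal]
23. n15.live = 23  [terminal]
24. n16.depth = -3  [terminal]
25. n13.hot = 21  [C.lim + 3]
26. n8.tag = 20  [S.val - 5]
27. n8.lim = false  [B.wid == S.cnt]
28. n7.ok = true  [B.tag > 19]
29. n6.val = 10  [10]
30. n6.key = "rz"  ["rz"]
31. n6.cnt = 4  [4]
32. n0.val = 24  [C.hot + c.live + 9]
33. n0.key = "zp"  ["zp"]
34. n0.cnt = 21  [S₁.cnt + c.live + 22]

21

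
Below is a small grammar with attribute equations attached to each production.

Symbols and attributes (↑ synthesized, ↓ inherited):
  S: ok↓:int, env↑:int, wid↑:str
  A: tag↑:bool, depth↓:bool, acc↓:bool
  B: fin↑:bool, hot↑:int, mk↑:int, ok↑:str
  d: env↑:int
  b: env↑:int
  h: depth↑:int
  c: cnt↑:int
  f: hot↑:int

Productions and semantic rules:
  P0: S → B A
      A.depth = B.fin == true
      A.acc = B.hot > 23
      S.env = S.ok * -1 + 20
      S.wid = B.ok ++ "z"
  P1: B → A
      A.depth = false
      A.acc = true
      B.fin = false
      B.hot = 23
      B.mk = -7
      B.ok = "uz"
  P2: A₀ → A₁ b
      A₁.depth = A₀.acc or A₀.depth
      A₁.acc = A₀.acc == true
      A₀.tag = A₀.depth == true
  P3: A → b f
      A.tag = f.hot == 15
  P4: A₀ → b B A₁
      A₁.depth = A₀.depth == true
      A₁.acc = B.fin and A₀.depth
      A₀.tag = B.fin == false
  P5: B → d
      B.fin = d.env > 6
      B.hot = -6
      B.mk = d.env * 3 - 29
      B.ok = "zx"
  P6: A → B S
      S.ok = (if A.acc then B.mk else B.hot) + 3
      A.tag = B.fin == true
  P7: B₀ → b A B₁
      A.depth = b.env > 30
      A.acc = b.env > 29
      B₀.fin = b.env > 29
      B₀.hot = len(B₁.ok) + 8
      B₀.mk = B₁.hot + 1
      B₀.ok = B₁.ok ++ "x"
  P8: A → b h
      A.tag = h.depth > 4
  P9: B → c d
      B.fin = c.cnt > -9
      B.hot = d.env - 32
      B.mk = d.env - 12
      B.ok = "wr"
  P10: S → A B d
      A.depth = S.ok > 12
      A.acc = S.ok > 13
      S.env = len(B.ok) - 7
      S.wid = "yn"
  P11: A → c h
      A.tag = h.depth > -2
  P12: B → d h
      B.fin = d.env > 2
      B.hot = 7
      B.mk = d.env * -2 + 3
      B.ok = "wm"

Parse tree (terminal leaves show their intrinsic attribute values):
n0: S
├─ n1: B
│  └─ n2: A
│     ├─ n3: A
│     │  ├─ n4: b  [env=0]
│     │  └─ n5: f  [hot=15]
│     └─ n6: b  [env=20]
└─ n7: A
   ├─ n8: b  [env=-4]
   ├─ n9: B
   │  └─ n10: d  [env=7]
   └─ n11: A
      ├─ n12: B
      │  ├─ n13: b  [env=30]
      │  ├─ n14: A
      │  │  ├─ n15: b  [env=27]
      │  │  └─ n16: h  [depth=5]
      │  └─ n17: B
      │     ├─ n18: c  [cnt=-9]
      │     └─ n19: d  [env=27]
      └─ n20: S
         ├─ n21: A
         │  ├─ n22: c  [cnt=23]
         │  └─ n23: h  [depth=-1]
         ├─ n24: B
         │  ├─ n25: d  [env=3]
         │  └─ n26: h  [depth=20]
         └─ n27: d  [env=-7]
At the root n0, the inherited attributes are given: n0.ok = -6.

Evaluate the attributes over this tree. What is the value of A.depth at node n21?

1. n0.ok = -6  [given at root]
2. n2.depth = false  [false]
3. n2.acc = true  [true]
4. n3.depth = true  [A₀.acc or A₀.depth]
5. n3.acc = true  [A₀.acc == true]
6. n4.env = 0  [terminal]
7. n5.hot = 15  [terminal]
8. n3.tag = true  [f.hot == 15]
9. n6.env = 20  [terminal]
10. n2.tag = false  [A₀.depth == true]
11. n1.fin = false  [false]
12. n1.hot = 23  [23]
13. n1.mk = -7  [-7]
14. n1.ok = "uz"  ["uz"]
15. n7.depth = false  [B.fin == true]
16. n7.acc = false  [B.hot > 23]
17. n8.env = -4  [terminal]
18. n10.env = 7  [terminal]
19. n9.fin = true  [d.env > 6]
20. n9.hot = -6  [-6]
21. n9.mk = -8  [d.env * 3 - 29]
22. n9.ok = "zx"  ["zx"]
23. n11.depth = false  [A₀.depth == true]
24. n11.acc = false  [B.fin and A₀.depth]
25. n13.env = 30  [terminal]
26. n14.depth = false  [b.env > 30]
27. n14.acc = true  [b.env > 29]
28. n15.env = 27  [terminal]
29. n16.depth = 5  [terminal]
30. n14.tag = true  [h.depth > 4]
31. n18.cnt = -9  [terminal]
32. n19.env = 27  [terminal]
33. n17.fin = false  [c.cnt > -9]
34. n17.hot = -5  [d.env - 32]
35. n17.mk = 15  [d.env - 12]
36. n17.ok = "wr"  ["wr"]
37. n12.fin = true  [b.env > 29]
38. n12.hot = 10  [len(B₁.ok) + 8]
39. n12.mk = -4  [B₁.hot + 1]
40. n12.ok = "wrx"  [B₁.ok ++ "x"]
41. n20.ok = 13  [(if A.acc then B.mk else B.hot) + 3]
42. n21.depth = true  [S.ok > 12]
43. n21.acc = false  [S.ok > 13]
44. n22.cnt = 23  [terminal]
45. n23.depth = -1  [terminal]
46. n21.tag = true  [h.depth > -2]
47. n25.env = 3  [terminal]
48. n26.depth = 20  [terminal]
49. n24.fin = true  [d.env > 2]
50. n24.hot = 7  [7]
51. n24.mk = -3  [d.env * -2 + 3]
52. n24.ok = "wm"  ["wm"]
53. n27.env = -7  [terminal]
54. n20.env = -5  [len(B.ok) - 7]
55. n20.wid = "yn"  ["yn"]
56. n11.tag = true  [B.fin == true]
57. n7.tag = false  [B.fin == false]
58. n0.env = 26  [S.ok * -1 + 20]
59. n0.wid = "uzz"  [B.ok ++ "z"]

true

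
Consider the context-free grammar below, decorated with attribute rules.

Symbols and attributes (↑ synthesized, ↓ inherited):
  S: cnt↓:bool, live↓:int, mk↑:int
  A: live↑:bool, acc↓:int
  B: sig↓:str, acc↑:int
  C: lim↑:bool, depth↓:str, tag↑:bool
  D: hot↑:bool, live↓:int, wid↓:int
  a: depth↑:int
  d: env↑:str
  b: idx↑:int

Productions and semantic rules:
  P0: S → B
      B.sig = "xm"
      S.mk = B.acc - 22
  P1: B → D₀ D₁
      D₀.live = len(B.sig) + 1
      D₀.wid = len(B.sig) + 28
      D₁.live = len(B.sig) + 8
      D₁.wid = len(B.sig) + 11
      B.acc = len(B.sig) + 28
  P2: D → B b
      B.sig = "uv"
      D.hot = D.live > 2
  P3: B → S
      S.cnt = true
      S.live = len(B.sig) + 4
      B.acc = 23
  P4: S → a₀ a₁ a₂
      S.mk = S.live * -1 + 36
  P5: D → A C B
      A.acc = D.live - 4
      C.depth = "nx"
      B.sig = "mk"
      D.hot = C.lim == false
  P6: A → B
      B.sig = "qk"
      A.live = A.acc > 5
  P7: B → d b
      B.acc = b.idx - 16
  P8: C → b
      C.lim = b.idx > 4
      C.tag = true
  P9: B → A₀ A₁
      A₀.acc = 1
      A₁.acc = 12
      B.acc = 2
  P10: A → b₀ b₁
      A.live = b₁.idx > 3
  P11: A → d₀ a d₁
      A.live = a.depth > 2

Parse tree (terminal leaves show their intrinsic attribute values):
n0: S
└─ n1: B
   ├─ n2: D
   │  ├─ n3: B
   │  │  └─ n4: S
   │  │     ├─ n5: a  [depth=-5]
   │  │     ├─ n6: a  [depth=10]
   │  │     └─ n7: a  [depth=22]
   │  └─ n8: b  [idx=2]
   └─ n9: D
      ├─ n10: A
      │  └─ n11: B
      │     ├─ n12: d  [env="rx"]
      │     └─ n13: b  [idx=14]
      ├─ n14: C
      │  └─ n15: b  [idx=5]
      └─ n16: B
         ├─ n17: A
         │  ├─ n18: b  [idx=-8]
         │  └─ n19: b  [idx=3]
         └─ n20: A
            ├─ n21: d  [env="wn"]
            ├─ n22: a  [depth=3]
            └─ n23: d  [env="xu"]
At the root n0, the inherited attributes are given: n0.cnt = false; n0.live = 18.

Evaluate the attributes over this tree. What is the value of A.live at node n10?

true

1. n0.cnt = false  [given at root]
2. n0.live = 18  [given at root]
3. n1.sig = "xm"  ["xm"]
4. n2.live = 3  [len(B.sig) + 1]
5. n2.wid = 30  [len(B.sig) + 28]
6. n3.sig = "uv"  ["uv"]
7. n4.cnt = true  [true]
8. n4.live = 6  [len(B.sig) + 4]
9. n5.depth = -5  [terminal]
10. n6.depth = 10  [terminal]
11. n7.depth = 22  [terminal]
12. n4.mk = 30  [S.live * -1 + 36]
13. n3.acc = 23  [23]
14. n8.idx = 2  [terminal]
15. n2.hot = true  [D.live > 2]
16. n9.live = 10  [len(B.sig) + 8]
17. n9.wid = 13  [len(B.sig) + 11]
18. n10.acc = 6  [D.live - 4]
19. n11.sig = "qk"  ["qk"]
20. n12.env = "rx"  [terminal]
21. n13.idx = 14  [terminal]
22. n11.acc = -2  [b.idx - 16]
23. n10.live = true  [A.acc > 5]
24. n14.depth = "nx"  ["nx"]
25. n15.idx = 5  [terminal]
26. n14.lim = true  [b.idx > 4]
27. n14.tag = true  [true]
28. n16.sig = "mk"  ["mk"]
29. n17.acc = 1  [1]
30. n18.idx = -8  [terminal]
31. n19.idx = 3  [terminal]
32. n17.live = false  [b₁.idx > 3]
33. n20.acc = 12  [12]
34. n21.env = "wn"  [terminal]
35. n22.depth = 3  [terminal]
36. n23.env = "xu"  [terminal]
37. n20.live = true  [a.depth > 2]
38. n16.acc = 2  [2]
39. n9.hot = false  [C.lim == false]
40. n1.acc = 30  [len(B.sig) + 28]
41. n0.mk = 8  [B.acc - 22]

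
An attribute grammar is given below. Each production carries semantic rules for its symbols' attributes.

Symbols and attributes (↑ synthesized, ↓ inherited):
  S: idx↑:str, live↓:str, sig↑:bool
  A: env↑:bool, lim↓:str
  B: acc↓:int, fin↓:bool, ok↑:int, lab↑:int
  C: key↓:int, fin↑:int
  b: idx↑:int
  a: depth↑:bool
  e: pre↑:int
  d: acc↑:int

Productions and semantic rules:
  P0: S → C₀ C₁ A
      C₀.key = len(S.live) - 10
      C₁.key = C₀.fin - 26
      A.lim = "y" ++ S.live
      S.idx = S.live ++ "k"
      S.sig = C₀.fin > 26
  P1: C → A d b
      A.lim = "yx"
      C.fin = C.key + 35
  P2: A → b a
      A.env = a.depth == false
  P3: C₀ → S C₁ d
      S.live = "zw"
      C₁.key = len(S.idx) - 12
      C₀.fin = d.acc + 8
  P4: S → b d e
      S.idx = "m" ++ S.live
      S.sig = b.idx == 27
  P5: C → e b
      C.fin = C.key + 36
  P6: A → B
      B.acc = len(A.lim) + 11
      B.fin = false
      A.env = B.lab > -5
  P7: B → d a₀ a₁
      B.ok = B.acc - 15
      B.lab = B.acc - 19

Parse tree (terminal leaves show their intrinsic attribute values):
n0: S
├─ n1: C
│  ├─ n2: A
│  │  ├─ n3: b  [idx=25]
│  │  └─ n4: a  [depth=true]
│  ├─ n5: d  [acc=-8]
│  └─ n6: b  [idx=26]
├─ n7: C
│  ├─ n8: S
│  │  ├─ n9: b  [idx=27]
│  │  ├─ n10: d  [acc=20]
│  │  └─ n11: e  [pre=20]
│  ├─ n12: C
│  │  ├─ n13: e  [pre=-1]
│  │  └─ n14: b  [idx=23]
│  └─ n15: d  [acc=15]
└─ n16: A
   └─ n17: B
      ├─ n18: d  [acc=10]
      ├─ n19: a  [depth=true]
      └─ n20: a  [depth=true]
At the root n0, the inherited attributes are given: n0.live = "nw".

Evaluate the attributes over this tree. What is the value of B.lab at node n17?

1. n0.live = "nw"  [given at root]
2. n1.key = -8  [len(S.live) - 10]
3. n2.lim = "yx"  ["yx"]
4. n3.idx = 25  [terminal]
5. n4.depth = true  [terminal]
6. n2.env = false  [a.depth == false]
7. n5.acc = -8  [terminal]
8. n6.idx = 26  [terminal]
9. n1.fin = 27  [C.key + 35]
10. n7.key = 1  [C₀.fin - 26]
11. n8.live = "zw"  ["zw"]
12. n9.idx = 27  [terminal]
13. n10.acc = 20  [terminal]
14. n11.pre = 20  [terminal]
15. n8.idx = "mzw"  ["m" ++ S.live]
16. n8.sig = true  [b.idx == 27]
17. n12.key = -9  [len(S.idx) - 12]
18. n13.pre = -1  [terminal]
19. n14.idx = 23  [terminal]
20. n12.fin = 27  [C.key + 36]
21. n15.acc = 15  [terminal]
22. n7.fin = 23  [d.acc + 8]
23. n16.lim = "ynw"  ["y" ++ S.live]
24. n17.acc = 14  [len(A.lim) + 11]
25. n17.fin = false  [false]
26. n18.acc = 10  [terminal]
27. n19.depth = true  [terminal]
28. n20.depth = true  [terminal]
29. n17.ok = -1  [B.acc - 15]
30. n17.lab = -5  [B.acc - 19]
31. n16.env = false  [B.lab > -5]
32. n0.idx = "nwk"  [S.live ++ "k"]
33. n0.sig = true  [C₀.fin > 26]

-5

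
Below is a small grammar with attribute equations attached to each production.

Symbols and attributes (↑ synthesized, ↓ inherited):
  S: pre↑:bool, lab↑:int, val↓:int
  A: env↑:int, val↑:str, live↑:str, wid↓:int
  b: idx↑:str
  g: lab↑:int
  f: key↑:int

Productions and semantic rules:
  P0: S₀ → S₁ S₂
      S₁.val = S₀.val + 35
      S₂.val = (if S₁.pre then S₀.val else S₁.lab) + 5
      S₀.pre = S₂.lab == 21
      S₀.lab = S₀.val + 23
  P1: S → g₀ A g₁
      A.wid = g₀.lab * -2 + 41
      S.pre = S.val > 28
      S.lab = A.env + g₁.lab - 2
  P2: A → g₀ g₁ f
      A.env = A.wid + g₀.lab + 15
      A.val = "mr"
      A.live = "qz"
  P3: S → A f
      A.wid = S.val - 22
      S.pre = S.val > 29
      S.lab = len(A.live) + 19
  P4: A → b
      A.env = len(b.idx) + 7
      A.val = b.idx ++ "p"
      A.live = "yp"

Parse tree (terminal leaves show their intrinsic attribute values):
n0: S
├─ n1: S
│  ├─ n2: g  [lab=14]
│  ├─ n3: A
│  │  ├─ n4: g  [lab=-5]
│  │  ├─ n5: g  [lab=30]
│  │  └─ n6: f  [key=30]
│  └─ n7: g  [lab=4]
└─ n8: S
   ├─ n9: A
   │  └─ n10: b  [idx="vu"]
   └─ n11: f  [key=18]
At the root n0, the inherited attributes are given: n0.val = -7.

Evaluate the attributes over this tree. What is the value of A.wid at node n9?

1. n0.val = -7  [given at root]
2. n1.val = 28  [S₀.val + 35]
3. n2.lab = 14  [terminal]
4. n3.wid = 13  [g₀.lab * -2 + 41]
5. n4.lab = -5  [terminal]
6. n5.lab = 30  [terminal]
7. n6.key = 30  [terminal]
8. n3.env = 23  [A.wid + g₀.lab + 15]
9. n3.val = "mr"  ["mr"]
10. n3.live = "qz"  ["qz"]
11. n7.lab = 4  [terminal]
12. n1.pre = false  [S.val > 28]
13. n1.lab = 25  [A.env + g₁.lab - 2]
14. n8.val = 30  [(if S₁.pre then S₀.val else S₁.lab) + 5]
15. n9.wid = 8  [S.val - 22]
16. n10.idx = "vu"  [terminal]
17. n9.env = 9  [len(b.idx) + 7]
18. n9.val = "vup"  [b.idx ++ "p"]
19. n9.live = "yp"  ["yp"]
20. n11.key = 18  [terminal]
21. n8.pre = true  [S.val > 29]
22. n8.lab = 21  [len(A.live) + 19]
23. n0.pre = true  [S₂.lab == 21]
24. n0.lab = 16  [S₀.val + 23]

8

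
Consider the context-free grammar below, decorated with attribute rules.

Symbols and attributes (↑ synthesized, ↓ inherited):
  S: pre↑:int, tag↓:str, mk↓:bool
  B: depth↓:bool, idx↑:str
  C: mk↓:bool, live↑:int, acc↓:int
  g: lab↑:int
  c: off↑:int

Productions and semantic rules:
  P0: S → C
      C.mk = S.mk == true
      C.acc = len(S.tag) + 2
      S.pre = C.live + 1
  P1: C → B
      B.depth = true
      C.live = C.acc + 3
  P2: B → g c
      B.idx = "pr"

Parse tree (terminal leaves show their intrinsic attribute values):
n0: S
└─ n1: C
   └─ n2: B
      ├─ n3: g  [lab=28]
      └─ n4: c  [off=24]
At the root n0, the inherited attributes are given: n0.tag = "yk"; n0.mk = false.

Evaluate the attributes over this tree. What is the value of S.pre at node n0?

8

1. n0.tag = "yk"  [given at root]
2. n0.mk = false  [given at root]
3. n1.mk = false  [S.mk == true]
4. n1.acc = 4  [len(S.tag) + 2]
5. n2.depth = true  [true]
6. n3.lab = 28  [terminal]
7. n4.off = 24  [terminal]
8. n2.idx = "pr"  ["pr"]
9. n1.live = 7  [C.acc + 3]
10. n0.pre = 8  [C.live + 1]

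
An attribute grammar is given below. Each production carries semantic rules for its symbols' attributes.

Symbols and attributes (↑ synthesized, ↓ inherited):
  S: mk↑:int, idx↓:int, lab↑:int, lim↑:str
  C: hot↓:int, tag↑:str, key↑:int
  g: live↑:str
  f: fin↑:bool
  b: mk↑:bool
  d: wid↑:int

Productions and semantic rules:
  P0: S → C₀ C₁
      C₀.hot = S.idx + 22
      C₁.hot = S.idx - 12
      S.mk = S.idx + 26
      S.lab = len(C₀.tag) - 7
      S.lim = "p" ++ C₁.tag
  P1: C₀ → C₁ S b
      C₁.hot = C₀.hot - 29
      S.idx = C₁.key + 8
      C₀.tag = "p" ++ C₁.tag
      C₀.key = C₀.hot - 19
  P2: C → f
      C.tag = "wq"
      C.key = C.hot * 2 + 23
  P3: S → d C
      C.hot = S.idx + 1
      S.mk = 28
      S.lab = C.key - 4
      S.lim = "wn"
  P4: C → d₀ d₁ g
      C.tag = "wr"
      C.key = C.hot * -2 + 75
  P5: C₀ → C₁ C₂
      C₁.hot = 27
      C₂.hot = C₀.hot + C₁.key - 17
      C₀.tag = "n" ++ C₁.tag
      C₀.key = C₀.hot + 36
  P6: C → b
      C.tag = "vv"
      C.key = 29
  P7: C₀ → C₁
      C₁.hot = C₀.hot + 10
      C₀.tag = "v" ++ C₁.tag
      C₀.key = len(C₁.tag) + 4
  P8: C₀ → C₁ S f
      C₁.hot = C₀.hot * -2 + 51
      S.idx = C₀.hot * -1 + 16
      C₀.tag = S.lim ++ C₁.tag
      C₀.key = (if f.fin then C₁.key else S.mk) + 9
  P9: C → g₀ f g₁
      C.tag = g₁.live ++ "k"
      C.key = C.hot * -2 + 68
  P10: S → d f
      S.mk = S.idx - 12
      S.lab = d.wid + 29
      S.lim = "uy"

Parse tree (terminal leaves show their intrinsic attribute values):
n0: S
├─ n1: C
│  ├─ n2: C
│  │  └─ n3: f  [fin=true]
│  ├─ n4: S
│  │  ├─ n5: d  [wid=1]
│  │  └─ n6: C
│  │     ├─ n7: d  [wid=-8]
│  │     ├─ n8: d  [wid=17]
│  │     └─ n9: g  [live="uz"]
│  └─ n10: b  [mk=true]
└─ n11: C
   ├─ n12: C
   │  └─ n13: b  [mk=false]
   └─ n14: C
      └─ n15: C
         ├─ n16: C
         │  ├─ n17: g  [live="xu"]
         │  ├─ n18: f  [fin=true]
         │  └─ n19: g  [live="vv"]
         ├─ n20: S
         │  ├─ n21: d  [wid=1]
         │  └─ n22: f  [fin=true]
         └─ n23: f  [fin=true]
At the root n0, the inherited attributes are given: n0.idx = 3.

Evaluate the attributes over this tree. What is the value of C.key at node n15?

27

1. n0.idx = 3  [given at root]
2. n1.hot = 25  [S.idx + 22]
3. n2.hot = -4  [C₀.hot - 29]
4. n3.fin = true  [terminal]
5. n2.tag = "wq"  ["wq"]
6. n2.key = 15  [C.hot * 2 + 23]
7. n4.idx = 23  [C₁.key + 8]
8. n5.wid = 1  [terminal]
9. n6.hot = 24  [S.idx + 1]
10. n7.wid = -8  [terminal]
11. n8.wid = 17  [terminal]
12. n9.live = "uz"  [terminal]
13. n6.tag = "wr"  ["wr"]
14. n6.key = 27  [C.hot * -2 + 75]
15. n4.mk = 28  [28]
16. n4.lab = 23  [C.key - 4]
17. n4.lim = "wn"  ["wn"]
18. n10.mk = true  [terminal]
19. n1.tag = "pwq"  ["p" ++ C₁.tag]
20. n1.key = 6  [C₀.hot - 19]
21. n11.hot = -9  [S.idx - 12]
22. n12.hot = 27  [27]
23. n13.mk = false  [terminal]
24. n12.tag = "vv"  ["vv"]
25. n12.key = 29  [29]
26. n14.hot = 3  [C₀.hot + C₁.key - 17]
27. n15.hot = 13  [C₀.hot + 10]
28. n16.hot = 25  [C₀.hot * -2 + 51]
29. n17.live = "xu"  [terminal]
30. n18.fin = true  [terminal]
31. n19.live = "vv"  [terminal]
32. n16.tag = "vvk"  [g₁.live ++ "k"]
33. n16.key = 18  [C.hot * -2 + 68]
34. n20.idx = 3  [C₀.hot * -1 + 16]
35. n21.wid = 1  [terminal]
36. n22.fin = true  [terminal]
37. n20.mk = -9  [S.idx - 12]
38. n20.lab = 30  [d.wid + 29]
39. n20.lim = "uy"  ["uy"]
40. n23.fin = true  [terminal]
41. n15.tag = "uyvvk"  [S.lim ++ C₁.tag]
42. n15.key = 27  [(if f.fin then C₁.key else S.mk) + 9]
43. n14.tag = "vuyvvk"  ["v" ++ C₁.tag]
44. n14.key = 9  [len(C₁.tag) + 4]
45. n11.tag = "nvv"  ["n" ++ C₁.tag]
46. n11.key = 27  [C₀.hot + 36]
47. n0.mk = 29  [S.idx + 26]
48. n0.lab = -4  [len(C₀.tag) - 7]
49. n0.lim = "pnvv"  ["p" ++ C₁.tag]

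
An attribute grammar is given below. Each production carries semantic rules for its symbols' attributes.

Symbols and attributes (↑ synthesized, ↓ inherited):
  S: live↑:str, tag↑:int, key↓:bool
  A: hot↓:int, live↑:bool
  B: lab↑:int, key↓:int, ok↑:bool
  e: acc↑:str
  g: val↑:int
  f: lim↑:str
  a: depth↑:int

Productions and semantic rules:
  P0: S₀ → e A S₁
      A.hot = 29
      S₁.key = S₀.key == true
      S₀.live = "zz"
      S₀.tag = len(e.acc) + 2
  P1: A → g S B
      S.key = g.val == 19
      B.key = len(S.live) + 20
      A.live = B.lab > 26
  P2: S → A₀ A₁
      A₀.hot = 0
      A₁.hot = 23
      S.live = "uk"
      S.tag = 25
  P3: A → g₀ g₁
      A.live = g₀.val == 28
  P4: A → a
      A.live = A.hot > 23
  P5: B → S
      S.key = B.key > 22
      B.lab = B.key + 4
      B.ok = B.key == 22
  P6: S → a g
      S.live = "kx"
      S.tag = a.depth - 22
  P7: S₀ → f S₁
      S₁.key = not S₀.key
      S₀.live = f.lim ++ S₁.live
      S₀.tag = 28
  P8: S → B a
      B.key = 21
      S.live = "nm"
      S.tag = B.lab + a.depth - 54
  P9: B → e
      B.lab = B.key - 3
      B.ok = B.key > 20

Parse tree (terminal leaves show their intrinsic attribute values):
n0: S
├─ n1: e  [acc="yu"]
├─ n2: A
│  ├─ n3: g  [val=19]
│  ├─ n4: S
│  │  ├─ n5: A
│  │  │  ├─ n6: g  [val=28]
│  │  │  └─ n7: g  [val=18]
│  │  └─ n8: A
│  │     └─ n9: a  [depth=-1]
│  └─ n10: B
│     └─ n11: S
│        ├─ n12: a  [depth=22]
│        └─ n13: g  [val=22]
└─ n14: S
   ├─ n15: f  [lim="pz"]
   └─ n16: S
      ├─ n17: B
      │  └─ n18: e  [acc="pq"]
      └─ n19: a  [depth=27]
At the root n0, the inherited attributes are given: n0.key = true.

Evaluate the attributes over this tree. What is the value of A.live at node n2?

false

1. n0.key = true  [given at root]
2. n1.acc = "yu"  [terminal]
3. n2.hot = 29  [29]
4. n3.val = 19  [terminal]
5. n4.key = true  [g.val == 19]
6. n5.hot = 0  [0]
7. n6.val = 28  [terminal]
8. n7.val = 18  [terminal]
9. n5.live = true  [g₀.val == 28]
10. n8.hot = 23  [23]
11. n9.depth = -1  [terminal]
12. n8.live = false  [A.hot > 23]
13. n4.live = "uk"  ["uk"]
14. n4.tag = 25  [25]
15. n10.key = 22  [len(S.live) + 20]
16. n11.key = false  [B.key > 22]
17. n12.depth = 22  [terminal]
18. n13.val = 22  [terminal]
19. n11.live = "kx"  ["kx"]
20. n11.tag = 0  [a.depth - 22]
21. n10.lab = 26  [B.key + 4]
22. n10.ok = true  [B.key == 22]
23. n2.live = false  [B.lab > 26]
24. n14.key = true  [S₀.key == true]
25. n15.lim = "pz"  [terminal]
26. n16.key = false  [not S₀.key]
27. n17.key = 21  [21]
28. n18.acc = "pq"  [terminal]
29. n17.lab = 18  [B.key - 3]
30. n17.ok = true  [B.key > 20]
31. n19.depth = 27  [terminal]
32. n16.live = "nm"  ["nm"]
33. n16.tag = -9  [B.lab + a.depth - 54]
34. n14.live = "pznm"  [f.lim ++ S₁.live]
35. n14.tag = 28  [28]
36. n0.live = "zz"  ["zz"]
37. n0.tag = 4  [len(e.acc) + 2]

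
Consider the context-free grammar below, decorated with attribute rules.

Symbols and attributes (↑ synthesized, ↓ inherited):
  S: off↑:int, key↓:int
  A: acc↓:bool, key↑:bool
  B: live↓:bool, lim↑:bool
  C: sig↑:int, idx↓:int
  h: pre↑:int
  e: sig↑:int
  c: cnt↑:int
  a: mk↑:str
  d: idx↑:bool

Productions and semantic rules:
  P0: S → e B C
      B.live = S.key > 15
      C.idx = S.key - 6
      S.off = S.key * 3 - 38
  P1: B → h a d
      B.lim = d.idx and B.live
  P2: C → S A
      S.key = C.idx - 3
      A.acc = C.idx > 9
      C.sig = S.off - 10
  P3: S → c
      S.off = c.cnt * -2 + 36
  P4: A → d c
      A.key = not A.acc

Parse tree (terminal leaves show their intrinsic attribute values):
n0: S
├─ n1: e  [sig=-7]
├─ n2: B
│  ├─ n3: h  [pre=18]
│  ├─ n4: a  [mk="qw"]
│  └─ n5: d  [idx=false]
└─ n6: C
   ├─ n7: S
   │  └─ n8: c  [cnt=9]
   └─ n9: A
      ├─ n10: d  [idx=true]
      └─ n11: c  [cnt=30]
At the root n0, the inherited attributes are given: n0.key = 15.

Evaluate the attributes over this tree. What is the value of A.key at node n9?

1. n0.key = 15  [given at root]
2. n1.sig = -7  [terminal]
3. n2.live = false  [S.key > 15]
4. n3.pre = 18  [terminal]
5. n4.mk = "qw"  [terminal]
6. n5.idx = false  [terminal]
7. n2.lim = false  [d.idx and B.live]
8. n6.idx = 9  [S.key - 6]
9. n7.key = 6  [C.idx - 3]
10. n8.cnt = 9  [terminal]
11. n7.off = 18  [c.cnt * -2 + 36]
12. n9.acc = false  [C.idx > 9]
13. n10.idx = true  [terminal]
14. n11.cnt = 30  [terminal]
15. n9.key = true  [not A.acc]
16. n6.sig = 8  [S.off - 10]
17. n0.off = 7  [S.key * 3 - 38]

true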